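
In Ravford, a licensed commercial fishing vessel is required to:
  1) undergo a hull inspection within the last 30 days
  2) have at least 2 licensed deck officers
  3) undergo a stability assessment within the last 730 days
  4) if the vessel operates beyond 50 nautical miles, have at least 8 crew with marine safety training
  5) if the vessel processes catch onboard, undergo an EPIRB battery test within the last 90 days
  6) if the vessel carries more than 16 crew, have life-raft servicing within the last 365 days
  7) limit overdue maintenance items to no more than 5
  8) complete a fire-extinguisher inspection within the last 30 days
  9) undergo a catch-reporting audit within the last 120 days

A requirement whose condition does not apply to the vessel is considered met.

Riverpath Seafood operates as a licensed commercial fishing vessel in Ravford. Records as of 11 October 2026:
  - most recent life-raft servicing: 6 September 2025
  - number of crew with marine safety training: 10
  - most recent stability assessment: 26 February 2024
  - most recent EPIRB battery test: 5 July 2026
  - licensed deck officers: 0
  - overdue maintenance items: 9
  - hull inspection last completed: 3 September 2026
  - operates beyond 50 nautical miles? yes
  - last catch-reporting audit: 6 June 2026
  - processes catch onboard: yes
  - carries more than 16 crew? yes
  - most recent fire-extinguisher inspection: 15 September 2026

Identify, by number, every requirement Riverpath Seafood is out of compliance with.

1. hull inspection 38 days ago vs limit 30 → not met
2. licensed deck officers 0 < 2 → not met
3. stability assessment 958 days ago vs limit 730 → not met
4. condition 'operates beyond 50 nautical miles' holds; crew with marine safety training 10 ≥ 8 → met
5. condition 'processes catch onboard' holds; EPIRB battery test 98 days ago vs limit 90 → not met
6. condition 'carries more than 16 crew' holds; life-raft servicing 400 days ago vs limit 365 → not met
7. overdue maintenance items 9 > 5 → not met
8. fire-extinguisher inspection 26 days ago vs limit 30 → met
9. catch-reporting audit 127 days ago vs limit 120 → not met
Not met: 1, 2, 3, 5, 6, 7, 9

1, 2, 3, 5, 6, 7, 9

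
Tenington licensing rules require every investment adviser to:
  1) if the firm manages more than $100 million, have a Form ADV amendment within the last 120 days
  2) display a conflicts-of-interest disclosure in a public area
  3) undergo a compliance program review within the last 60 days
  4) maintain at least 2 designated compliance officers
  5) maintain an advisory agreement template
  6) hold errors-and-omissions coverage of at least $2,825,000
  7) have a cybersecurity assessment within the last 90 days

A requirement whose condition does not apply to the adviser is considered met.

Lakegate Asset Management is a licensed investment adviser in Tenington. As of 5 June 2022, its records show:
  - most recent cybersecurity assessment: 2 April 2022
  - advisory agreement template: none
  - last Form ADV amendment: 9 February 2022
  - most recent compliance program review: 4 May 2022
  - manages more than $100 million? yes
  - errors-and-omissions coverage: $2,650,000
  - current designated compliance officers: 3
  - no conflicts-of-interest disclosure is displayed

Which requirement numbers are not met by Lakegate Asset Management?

1. condition 'manages more than $100 million' holds; Form ADV amendment 116 days ago vs limit 120 → met
2. conflicts-of-interest disclosure absent → not met
3. compliance program review 32 days ago vs limit 60 → met
4. designated compliance officers 3 ≥ 2 → met
5. advisory agreement template absent → not met
6. errors-and-omissions coverage $2,650,000 < $2,825,000 → not met
7. cybersecurity assessment 64 days ago vs limit 90 → met
Not met: 2, 5, 6

2, 5, 6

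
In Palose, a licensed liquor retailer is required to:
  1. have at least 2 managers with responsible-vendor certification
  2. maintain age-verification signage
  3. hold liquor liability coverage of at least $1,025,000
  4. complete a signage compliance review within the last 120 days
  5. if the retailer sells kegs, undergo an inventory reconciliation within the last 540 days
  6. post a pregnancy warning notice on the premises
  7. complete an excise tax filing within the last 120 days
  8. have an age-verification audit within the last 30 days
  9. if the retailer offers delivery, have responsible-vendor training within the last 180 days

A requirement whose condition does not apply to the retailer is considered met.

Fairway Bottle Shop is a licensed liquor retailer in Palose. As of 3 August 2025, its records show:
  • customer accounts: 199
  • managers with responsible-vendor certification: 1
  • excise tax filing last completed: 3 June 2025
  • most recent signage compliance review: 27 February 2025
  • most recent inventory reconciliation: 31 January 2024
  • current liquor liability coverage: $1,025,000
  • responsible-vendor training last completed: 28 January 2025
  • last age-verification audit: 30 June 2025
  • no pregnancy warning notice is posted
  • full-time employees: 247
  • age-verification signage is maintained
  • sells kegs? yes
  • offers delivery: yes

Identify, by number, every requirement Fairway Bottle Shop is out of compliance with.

1. managers with responsible-vendor certification 1 < 2 → not met
2. age-verification signage present → met
3. liquor liability coverage $1,025,000 ≥ $1,025,000 → met
4. signage compliance review 157 days ago vs limit 120 → not met
5. condition 'sells kegs' holds; inventory reconciliation 550 days ago vs limit 540 → not met
6. pregnancy warning notice absent → not met
7. excise tax filing 61 days ago vs limit 120 → met
8. age-verification audit 34 days ago vs limit 30 → not met
9. condition 'offers delivery' holds; responsible-vendor training 187 days ago vs limit 180 → not met
Not met: 1, 4, 5, 6, 8, 9

1, 4, 5, 6, 8, 9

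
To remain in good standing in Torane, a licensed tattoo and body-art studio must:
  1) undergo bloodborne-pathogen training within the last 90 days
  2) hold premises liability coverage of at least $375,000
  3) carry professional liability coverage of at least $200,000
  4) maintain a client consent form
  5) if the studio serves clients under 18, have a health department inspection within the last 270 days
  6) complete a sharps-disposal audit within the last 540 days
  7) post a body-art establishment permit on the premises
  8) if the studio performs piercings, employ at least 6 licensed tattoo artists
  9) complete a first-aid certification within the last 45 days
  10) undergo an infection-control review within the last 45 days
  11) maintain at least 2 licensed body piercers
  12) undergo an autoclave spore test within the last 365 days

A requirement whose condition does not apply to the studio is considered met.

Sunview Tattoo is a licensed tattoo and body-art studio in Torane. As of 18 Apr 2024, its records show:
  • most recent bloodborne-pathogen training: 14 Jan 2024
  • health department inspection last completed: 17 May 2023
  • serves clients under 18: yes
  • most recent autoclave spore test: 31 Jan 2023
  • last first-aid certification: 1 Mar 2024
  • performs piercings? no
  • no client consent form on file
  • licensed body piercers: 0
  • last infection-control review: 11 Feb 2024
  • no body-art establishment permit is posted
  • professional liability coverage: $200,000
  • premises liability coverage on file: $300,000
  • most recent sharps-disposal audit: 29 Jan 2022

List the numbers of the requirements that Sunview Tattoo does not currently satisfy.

1. bloodborne-pathogen training 95 days ago vs limit 90 → not met
2. premises liability coverage $300,000 < $375,000 → not met
3. professional liability coverage $200,000 ≥ $200,000 → met
4. client consent form absent → not met
5. condition 'serves clients under 18' holds; health department inspection 337 days ago vs limit 270 → not met
6. sharps-disposal audit 810 days ago vs limit 540 → not met
7. body-art establishment permit absent → not met
8. condition 'performs piercings' does not hold → requirement n/a → met
9. first-aid certification 48 days ago vs limit 45 → not met
10. infection-control review 67 days ago vs limit 45 → not met
11. licensed body piercers 0 < 2 → not met
12. autoclave spore test 443 days ago vs limit 365 → not met
Not met: 1, 2, 4, 5, 6, 7, 9, 10, 11, 12

1, 2, 4, 5, 6, 7, 9, 10, 11, 12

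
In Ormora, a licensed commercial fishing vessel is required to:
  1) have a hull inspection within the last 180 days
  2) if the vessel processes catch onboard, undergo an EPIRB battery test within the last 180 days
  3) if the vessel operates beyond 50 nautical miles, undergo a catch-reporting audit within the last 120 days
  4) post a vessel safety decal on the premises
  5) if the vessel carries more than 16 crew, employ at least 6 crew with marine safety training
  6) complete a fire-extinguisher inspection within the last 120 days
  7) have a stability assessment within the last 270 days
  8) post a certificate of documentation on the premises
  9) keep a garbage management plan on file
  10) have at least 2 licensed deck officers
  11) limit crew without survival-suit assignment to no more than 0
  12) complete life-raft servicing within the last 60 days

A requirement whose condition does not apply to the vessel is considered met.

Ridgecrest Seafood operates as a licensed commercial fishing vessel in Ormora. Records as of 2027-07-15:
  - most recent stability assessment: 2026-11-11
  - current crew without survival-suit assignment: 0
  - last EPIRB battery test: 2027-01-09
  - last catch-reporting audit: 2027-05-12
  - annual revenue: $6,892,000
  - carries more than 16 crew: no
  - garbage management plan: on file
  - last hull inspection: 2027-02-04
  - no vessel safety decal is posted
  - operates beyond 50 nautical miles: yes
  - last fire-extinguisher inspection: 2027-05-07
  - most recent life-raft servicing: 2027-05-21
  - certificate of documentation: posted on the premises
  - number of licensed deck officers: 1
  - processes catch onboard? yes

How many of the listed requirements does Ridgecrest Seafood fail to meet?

3

1. hull inspection 161 days ago vs limit 180 → met
2. condition 'processes catch onboard' holds; EPIRB battery test 187 days ago vs limit 180 → not met
3. condition 'operates beyond 50 nautical miles' holds; catch-reporting audit 64 days ago vs limit 120 → met
4. vessel safety decal absent → not met
5. condition 'carries more than 16 crew' does not hold → requirement n/a → met
6. fire-extinguisher inspection 69 days ago vs limit 120 → met
7. stability assessment 246 days ago vs limit 270 → met
8. certificate of documentation present → met
9. garbage management plan present → met
10. licensed deck officers 1 < 2 → not met
11. crew without survival-suit assignment 0 ≤ 0 → met
12. life-raft servicing 55 days ago vs limit 60 → met
Not met: 3 of 12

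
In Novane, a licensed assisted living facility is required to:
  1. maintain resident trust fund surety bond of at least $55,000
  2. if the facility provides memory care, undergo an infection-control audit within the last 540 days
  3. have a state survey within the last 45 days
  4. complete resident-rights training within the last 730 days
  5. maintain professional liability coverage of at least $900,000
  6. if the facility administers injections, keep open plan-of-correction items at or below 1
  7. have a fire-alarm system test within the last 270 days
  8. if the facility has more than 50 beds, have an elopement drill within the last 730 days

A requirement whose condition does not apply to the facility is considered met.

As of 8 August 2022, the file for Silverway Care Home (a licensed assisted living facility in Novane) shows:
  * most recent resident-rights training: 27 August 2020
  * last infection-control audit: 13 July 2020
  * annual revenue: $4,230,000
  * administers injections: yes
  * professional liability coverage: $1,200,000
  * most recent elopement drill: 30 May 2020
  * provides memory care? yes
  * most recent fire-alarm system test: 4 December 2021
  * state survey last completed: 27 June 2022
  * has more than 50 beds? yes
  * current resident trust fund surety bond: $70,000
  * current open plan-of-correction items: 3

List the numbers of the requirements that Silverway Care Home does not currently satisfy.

2, 6, 8

1. resident trust fund surety bond $70,000 ≥ $55,000 → met
2. condition 'provides memory care' holds; infection-control audit 756 days ago vs limit 540 → not met
3. state survey 42 days ago vs limit 45 → met
4. resident-rights training 711 days ago vs limit 730 → met
5. professional liability coverage $1,200,000 ≥ $900,000 → met
6. condition 'administers injections' holds; open plan-of-correction items 3 > 1 → not met
7. fire-alarm system test 247 days ago vs limit 270 → met
8. condition 'has more than 50 beds' holds; elopement drill 800 days ago vs limit 730 → not met
Not met: 2, 6, 8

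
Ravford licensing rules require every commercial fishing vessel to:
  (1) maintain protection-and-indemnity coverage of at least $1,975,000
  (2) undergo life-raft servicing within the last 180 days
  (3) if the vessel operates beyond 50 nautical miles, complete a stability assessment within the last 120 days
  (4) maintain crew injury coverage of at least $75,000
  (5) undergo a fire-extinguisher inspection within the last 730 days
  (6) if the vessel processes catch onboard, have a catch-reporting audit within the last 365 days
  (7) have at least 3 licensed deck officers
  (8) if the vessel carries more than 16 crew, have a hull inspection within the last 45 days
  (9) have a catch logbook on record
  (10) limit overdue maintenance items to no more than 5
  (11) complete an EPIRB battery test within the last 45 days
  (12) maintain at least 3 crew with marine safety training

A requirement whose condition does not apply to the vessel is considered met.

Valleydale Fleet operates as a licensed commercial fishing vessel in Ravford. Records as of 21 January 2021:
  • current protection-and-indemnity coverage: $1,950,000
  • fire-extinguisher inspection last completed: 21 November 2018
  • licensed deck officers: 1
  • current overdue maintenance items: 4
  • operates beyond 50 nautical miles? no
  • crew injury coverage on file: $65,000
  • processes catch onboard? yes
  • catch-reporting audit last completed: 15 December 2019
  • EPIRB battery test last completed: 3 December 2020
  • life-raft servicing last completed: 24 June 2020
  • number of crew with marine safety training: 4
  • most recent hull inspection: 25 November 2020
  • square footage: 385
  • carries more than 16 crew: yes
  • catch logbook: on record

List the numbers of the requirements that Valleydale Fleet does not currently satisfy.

1. protection-and-indemnity coverage $1,950,000 < $1,975,000 → not met
2. life-raft servicing 211 days ago vs limit 180 → not met
3. condition 'operates beyond 50 nautical miles' does not hold → requirement n/a → met
4. crew injury coverage $65,000 < $75,000 → not met
5. fire-extinguisher inspection 792 days ago vs limit 730 → not met
6. condition 'processes catch onboard' holds; catch-reporting audit 403 days ago vs limit 365 → not met
7. licensed deck officers 1 < 3 → not met
8. condition 'carries more than 16 crew' holds; hull inspection 57 days ago vs limit 45 → not met
9. catch logbook present → met
10. overdue maintenance items 4 ≤ 5 → met
11. EPIRB battery test 49 days ago vs limit 45 → not met
12. crew with marine safety training 4 ≥ 3 → met
Not met: 1, 2, 4, 5, 6, 7, 8, 11

1, 2, 4, 5, 6, 7, 8, 11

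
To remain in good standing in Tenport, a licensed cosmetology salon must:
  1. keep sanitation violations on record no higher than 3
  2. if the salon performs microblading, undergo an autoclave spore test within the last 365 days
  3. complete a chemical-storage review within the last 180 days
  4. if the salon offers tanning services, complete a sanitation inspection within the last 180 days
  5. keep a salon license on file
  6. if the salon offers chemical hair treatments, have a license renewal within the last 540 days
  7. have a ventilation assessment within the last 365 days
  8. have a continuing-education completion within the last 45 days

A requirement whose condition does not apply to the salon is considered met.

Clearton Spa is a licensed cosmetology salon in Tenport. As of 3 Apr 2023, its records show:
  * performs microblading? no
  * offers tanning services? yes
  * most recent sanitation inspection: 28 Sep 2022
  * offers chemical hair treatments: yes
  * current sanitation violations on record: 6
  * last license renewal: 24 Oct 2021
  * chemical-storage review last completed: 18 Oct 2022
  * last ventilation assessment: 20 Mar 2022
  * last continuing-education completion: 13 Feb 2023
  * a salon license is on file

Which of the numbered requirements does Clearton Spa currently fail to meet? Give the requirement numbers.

1. sanitation violations on record 6 > 3 → not met
2. condition 'performs microblading' does not hold → requirement n/a → met
3. chemical-storage review 167 days ago vs limit 180 → met
4. condition 'offers tanning services' holds; sanitation inspection 187 days ago vs limit 180 → not met
5. salon license present → met
6. condition 'offers chemical hair treatments' holds; license renewal 526 days ago vs limit 540 → met
7. ventilation assessment 379 days ago vs limit 365 → not met
8. continuing-education completion 49 days ago vs limit 45 → not met
Not met: 1, 4, 7, 8

1, 4, 7, 8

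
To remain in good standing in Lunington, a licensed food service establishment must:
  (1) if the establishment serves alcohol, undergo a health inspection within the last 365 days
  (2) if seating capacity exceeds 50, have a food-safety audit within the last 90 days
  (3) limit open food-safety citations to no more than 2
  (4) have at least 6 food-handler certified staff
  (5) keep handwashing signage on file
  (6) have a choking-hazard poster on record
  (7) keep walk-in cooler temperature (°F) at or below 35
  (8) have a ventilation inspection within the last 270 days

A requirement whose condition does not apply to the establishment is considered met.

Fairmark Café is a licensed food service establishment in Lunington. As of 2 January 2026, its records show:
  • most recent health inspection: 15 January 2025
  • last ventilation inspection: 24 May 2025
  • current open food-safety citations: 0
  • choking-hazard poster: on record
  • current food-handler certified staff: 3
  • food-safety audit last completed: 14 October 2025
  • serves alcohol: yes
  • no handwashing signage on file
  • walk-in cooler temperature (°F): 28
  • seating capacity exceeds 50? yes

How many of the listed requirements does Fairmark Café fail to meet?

1. condition 'serves alcohol' holds; health inspection 352 days ago vs limit 365 → met
2. condition 'seating capacity exceeds 50' holds; food-safety audit 80 days ago vs limit 90 → met
3. open food-safety citations 0 ≤ 2 → met
4. food-handler certified staff 3 < 6 → not met
5. handwashing signage absent → not met
6. choking-hazard poster present → met
7. walk-in cooler temperature (°F) 28 ≤ 35 → met
8. ventilation inspection 223 days ago vs limit 270 → met
Not met: 2 of 8

2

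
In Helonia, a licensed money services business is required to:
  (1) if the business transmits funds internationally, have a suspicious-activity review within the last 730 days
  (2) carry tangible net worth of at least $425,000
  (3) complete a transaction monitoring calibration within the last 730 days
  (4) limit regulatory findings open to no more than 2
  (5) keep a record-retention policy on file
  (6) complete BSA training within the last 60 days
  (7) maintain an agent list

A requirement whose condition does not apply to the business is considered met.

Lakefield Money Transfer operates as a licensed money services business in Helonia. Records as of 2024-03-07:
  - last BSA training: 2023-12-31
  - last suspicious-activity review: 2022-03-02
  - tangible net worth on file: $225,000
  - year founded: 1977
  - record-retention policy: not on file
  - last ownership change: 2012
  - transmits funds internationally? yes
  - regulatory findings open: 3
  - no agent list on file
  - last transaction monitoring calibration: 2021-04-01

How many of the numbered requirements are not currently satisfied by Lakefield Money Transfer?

1. condition 'transmits funds internationally' holds; suspicious-activity review 736 days ago vs limit 730 → not met
2. tangible net worth $225,000 < $425,000 → not met
3. transaction monitoring calibration 1071 days ago vs limit 730 → not met
4. regulatory findings open 3 > 2 → not met
5. record-retention policy absent → not met
6. BSA training 67 days ago vs limit 60 → not met
7. agent list absent → not met
Not met: 7 of 7

7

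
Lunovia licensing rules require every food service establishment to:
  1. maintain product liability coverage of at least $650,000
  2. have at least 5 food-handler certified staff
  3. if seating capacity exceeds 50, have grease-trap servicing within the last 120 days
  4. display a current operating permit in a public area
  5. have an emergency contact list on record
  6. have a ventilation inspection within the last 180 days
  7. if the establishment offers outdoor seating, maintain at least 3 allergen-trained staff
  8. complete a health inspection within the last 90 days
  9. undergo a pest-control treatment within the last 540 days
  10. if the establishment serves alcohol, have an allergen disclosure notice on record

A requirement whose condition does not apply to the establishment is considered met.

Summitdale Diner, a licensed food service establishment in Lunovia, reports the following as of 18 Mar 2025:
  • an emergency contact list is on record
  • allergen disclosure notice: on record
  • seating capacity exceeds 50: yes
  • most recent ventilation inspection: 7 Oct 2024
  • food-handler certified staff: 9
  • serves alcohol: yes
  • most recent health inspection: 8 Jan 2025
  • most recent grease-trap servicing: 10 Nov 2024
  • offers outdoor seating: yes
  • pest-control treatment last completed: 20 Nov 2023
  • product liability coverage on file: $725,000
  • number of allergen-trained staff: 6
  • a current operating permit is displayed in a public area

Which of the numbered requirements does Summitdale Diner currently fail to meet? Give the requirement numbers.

3

1. product liability coverage $725,000 ≥ $650,000 → met
2. food-handler certified staff 9 ≥ 5 → met
3. condition 'seating capacity exceeds 50' holds; grease-trap servicing 128 days ago vs limit 120 → not met
4. current operating permit present → met
5. emergency contact list present → met
6. ventilation inspection 162 days ago vs limit 180 → met
7. condition 'offers outdoor seating' holds; allergen-trained staff 6 ≥ 3 → met
8. health inspection 69 days ago vs limit 90 → met
9. pest-control treatment 484 days ago vs limit 540 → met
10. condition 'serves alcohol' holds; allergen disclosure notice present → met
Not met: 3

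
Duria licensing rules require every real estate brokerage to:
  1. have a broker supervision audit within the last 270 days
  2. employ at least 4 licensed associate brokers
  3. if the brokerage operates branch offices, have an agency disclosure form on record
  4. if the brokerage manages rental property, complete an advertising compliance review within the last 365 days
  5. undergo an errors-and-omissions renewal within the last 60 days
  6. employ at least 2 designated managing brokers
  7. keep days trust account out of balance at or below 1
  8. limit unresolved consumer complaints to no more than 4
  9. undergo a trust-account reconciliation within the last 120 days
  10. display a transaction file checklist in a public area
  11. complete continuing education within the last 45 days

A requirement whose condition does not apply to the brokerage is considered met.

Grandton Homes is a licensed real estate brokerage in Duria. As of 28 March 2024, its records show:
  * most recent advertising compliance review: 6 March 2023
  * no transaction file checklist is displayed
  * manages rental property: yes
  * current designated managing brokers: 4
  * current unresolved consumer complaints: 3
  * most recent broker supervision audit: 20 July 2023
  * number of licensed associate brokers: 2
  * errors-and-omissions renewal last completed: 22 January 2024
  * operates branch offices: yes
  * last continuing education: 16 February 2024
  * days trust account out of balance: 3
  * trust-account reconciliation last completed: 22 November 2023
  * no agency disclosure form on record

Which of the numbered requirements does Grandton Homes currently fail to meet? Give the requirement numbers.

1. broker supervision audit 252 days ago vs limit 270 → met
2. licensed associate brokers 2 < 4 → not met
3. condition 'operates branch offices' holds; agency disclosure form absent → not met
4. condition 'manages rental property' holds; advertising compliance review 388 days ago vs limit 365 → not met
5. errors-and-omissions renewal 66 days ago vs limit 60 → not met
6. designated managing brokers 4 ≥ 2 → met
7. days trust account out of balance 3 > 1 → not met
8. unresolved consumer complaints 3 ≤ 4 → met
9. trust-account reconciliation 127 days ago vs limit 120 → not met
10. transaction file checklist absent → not met
11. continuing education 41 days ago vs limit 45 → met
Not met: 2, 3, 4, 5, 7, 9, 10

2, 3, 4, 5, 7, 9, 10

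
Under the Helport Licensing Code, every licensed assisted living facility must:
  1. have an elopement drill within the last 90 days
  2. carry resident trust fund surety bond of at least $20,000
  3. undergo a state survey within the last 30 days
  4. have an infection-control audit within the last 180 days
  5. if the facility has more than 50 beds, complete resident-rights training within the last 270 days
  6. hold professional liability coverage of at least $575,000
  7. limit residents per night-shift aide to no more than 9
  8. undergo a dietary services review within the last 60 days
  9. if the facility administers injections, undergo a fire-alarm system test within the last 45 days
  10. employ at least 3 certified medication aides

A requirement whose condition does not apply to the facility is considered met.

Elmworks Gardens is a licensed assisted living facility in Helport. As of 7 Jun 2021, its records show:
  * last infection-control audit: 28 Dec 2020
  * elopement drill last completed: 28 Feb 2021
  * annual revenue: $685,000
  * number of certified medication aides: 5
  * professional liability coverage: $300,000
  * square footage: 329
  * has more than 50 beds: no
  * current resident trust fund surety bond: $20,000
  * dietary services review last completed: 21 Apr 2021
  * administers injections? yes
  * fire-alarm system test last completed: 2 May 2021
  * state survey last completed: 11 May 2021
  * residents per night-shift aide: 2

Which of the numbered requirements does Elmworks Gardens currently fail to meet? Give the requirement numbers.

1. elopement drill 99 days ago vs limit 90 → not met
2. resident trust fund surety bond $20,000 ≥ $20,000 → met
3. state survey 27 days ago vs limit 30 → met
4. infection-control audit 161 days ago vs limit 180 → met
5. condition 'has more than 50 beds' does not hold → requirement n/a → met
6. professional liability coverage $300,000 < $575,000 → not met
7. residents per night-shift aide 2 ≤ 9 → met
8. dietary services review 47 days ago vs limit 60 → met
9. condition 'administers injections' holds; fire-alarm system test 36 days ago vs limit 45 → met
10. certified medication aides 5 ≥ 3 → met
Not met: 1, 6

1, 6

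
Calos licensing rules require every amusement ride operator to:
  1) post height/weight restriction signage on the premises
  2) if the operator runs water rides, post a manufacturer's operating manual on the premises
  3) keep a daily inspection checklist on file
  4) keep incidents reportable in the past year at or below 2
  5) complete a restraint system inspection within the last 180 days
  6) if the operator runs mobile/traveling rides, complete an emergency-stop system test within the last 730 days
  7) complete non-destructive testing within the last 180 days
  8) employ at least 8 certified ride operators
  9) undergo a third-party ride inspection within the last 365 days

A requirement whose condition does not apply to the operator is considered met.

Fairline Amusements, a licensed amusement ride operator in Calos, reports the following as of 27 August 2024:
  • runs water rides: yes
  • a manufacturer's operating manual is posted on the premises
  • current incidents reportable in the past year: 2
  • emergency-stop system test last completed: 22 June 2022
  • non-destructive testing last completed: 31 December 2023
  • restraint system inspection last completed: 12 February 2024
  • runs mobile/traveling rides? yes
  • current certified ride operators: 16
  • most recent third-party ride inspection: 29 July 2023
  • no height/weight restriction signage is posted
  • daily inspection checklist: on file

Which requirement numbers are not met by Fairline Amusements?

1, 5, 6, 7, 9

1. height/weight restriction signage absent → not met
2. condition 'runs water rides' holds; manufacturer's operating manual present → met
3. daily inspection checklist present → met
4. incidents reportable in the past year 2 ≤ 2 → met
5. restraint system inspection 197 days ago vs limit 180 → not met
6. condition 'runs mobile/traveling rides' holds; emergency-stop system test 797 days ago vs limit 730 → not met
7. non-destructive testing 240 days ago vs limit 180 → not met
8. certified ride operators 16 ≥ 8 → met
9. third-party ride inspection 395 days ago vs limit 365 → not met
Not met: 1, 5, 6, 7, 9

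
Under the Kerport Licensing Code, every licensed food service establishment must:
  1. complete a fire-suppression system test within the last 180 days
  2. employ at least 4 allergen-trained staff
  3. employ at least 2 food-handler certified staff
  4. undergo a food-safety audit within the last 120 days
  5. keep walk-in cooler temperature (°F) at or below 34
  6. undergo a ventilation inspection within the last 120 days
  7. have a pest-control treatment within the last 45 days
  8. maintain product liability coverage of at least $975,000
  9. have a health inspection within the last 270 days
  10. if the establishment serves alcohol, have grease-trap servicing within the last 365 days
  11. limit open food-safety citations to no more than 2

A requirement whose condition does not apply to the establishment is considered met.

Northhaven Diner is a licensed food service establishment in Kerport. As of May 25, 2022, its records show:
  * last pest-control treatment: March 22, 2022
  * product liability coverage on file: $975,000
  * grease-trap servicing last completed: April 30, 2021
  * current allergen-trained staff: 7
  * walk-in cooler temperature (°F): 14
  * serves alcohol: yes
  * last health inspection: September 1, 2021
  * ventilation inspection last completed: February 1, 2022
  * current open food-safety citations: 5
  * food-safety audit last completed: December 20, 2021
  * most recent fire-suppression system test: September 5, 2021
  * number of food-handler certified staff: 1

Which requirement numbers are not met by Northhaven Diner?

1. fire-suppression system test 262 days ago vs limit 180 → not met
2. allergen-trained staff 7 ≥ 4 → met
3. food-handler certified staff 1 < 2 → not met
4. food-safety audit 156 days ago vs limit 120 → not met
5. walk-in cooler temperature (°F) 14 ≤ 34 → met
6. ventilation inspection 113 days ago vs limit 120 → met
7. pest-control treatment 64 days ago vs limit 45 → not met
8. product liability coverage $975,000 ≥ $975,000 → met
9. health inspection 266 days ago vs limit 270 → met
10. condition 'serves alcohol' holds; grease-trap servicing 390 days ago vs limit 365 → not met
11. open food-safety citations 5 > 2 → not met
Not met: 1, 3, 4, 7, 10, 11

1, 3, 4, 7, 10, 11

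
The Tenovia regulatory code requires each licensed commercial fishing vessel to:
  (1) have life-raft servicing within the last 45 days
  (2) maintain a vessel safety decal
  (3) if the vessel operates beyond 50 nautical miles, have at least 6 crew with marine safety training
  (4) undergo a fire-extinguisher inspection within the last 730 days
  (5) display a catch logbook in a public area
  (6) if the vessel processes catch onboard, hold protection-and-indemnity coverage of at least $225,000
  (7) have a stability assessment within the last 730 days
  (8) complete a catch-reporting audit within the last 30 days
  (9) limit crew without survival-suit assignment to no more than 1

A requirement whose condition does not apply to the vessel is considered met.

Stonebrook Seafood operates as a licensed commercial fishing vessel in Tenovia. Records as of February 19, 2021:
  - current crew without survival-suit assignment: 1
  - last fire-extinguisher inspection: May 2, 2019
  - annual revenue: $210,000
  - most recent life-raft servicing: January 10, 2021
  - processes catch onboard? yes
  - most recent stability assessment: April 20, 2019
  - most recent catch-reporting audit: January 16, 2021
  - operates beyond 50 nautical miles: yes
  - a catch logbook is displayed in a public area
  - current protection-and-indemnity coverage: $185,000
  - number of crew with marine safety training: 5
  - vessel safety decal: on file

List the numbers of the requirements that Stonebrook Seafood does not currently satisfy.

3, 6, 8

1. life-raft servicing 40 days ago vs limit 45 → met
2. vessel safety decal present → met
3. condition 'operates beyond 50 nautical miles' holds; crew with marine safety training 5 < 6 → not met
4. fire-extinguisher inspection 659 days ago vs limit 730 → met
5. catch logbook present → met
6. condition 'processes catch onboard' holds; protection-and-indemnity coverage $185,000 < $225,000 → not met
7. stability assessment 671 days ago vs limit 730 → met
8. catch-reporting audit 34 days ago vs limit 30 → not met
9. crew without survival-suit assignment 1 ≤ 1 → met
Not met: 3, 6, 8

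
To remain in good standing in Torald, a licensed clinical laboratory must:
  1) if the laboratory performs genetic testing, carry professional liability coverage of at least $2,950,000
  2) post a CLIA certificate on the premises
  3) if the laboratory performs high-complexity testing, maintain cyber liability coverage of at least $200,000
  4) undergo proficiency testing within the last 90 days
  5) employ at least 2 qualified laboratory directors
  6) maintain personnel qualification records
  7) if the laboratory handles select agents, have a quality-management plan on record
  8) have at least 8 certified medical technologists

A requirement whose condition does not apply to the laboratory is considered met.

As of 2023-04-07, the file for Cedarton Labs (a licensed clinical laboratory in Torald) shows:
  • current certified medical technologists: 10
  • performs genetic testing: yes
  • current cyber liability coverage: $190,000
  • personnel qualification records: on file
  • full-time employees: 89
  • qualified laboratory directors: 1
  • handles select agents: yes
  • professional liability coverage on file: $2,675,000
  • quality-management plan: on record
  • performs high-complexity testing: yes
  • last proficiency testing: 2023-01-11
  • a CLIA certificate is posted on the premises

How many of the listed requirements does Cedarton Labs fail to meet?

3

1. condition 'performs genetic testing' holds; professional liability coverage $2,675,000 < $2,950,000 → not met
2. CLIA certificate present → met
3. condition 'performs high-complexity testing' holds; cyber liability coverage $190,000 < $200,000 → not met
4. proficiency testing 86 days ago vs limit 90 → met
5. qualified laboratory directors 1 < 2 → not met
6. personnel qualification records present → met
7. condition 'handles select agents' holds; quality-management plan present → met
8. certified medical technologists 10 ≥ 8 → met
Not met: 3 of 8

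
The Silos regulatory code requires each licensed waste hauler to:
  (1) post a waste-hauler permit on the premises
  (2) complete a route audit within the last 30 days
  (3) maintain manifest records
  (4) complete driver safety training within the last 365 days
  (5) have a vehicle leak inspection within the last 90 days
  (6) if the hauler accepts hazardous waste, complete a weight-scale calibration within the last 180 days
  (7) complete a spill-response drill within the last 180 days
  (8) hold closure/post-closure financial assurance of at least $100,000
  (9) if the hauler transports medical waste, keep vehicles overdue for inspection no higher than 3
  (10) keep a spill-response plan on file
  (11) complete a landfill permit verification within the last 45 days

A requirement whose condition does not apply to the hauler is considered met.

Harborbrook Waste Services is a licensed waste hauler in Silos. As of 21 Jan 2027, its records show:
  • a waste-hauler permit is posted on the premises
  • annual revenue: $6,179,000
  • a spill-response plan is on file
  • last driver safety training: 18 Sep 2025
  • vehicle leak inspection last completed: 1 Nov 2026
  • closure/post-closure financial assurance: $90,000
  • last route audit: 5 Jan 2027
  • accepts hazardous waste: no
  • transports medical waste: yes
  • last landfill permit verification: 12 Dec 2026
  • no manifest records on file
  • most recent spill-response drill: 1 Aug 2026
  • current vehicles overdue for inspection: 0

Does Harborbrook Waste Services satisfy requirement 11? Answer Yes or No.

Yes

11. landfill permit verification 40 days ago vs limit 45 → met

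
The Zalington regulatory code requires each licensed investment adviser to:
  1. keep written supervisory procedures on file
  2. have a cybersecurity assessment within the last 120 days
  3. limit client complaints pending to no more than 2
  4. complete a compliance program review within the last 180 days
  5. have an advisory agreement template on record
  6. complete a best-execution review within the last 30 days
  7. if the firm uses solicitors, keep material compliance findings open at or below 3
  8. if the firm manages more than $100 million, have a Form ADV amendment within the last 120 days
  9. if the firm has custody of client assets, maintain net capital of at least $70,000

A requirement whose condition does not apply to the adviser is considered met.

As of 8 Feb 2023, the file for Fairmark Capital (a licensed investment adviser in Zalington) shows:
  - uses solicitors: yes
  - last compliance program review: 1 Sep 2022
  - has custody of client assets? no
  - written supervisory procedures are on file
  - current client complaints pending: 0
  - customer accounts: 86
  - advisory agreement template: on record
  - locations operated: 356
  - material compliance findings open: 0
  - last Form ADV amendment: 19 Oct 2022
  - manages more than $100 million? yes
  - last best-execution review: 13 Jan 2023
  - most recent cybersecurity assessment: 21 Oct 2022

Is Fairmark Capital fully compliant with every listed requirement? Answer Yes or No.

1. written supervisory procedures present → met
2. cybersecurity assessment 110 days ago vs limit 120 → met
3. client complaints pending 0 ≤ 2 → met
4. compliance program review 160 days ago vs limit 180 → met
5. advisory agreement template present → met
6. best-execution review 26 days ago vs limit 30 → met
7. condition 'uses solicitors' holds; material compliance findings open 0 ≤ 3 → met
8. condition 'manages more than $100 million' holds; Form ADV amendment 112 days ago vs limit 120 → met
9. condition 'has custody of client assets' does not hold → requirement n/a → met
All met.

Yes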